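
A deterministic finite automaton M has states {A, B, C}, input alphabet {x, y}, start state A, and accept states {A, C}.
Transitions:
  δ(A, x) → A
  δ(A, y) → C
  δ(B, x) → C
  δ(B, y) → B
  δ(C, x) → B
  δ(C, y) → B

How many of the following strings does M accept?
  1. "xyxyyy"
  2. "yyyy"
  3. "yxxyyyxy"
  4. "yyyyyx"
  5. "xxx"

2

"xyxyyy": rejected
"yyyy": rejected
"yxxyyyxy": rejected
"yyyyyx": accepted
"xxx": accepted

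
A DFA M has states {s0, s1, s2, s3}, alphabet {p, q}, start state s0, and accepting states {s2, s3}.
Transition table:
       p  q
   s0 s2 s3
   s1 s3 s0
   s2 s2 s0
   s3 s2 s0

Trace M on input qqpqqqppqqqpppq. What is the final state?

s0 --q--> s3
s3 --q--> s0
s0 --p--> s2
s2 --q--> s0
s0 --q--> s3
s3 --q--> s0
s0 --p--> s2
s2 --p--> s2
s2 --q--> s0
s0 --q--> s3
s3 --q--> s0
s0 --p--> s2
s2 --p--> s2
s2 --p--> s2
s2 --q--> s0

s0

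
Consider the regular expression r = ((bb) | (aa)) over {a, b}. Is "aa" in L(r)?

yes

The right alternative (aa) matches aa.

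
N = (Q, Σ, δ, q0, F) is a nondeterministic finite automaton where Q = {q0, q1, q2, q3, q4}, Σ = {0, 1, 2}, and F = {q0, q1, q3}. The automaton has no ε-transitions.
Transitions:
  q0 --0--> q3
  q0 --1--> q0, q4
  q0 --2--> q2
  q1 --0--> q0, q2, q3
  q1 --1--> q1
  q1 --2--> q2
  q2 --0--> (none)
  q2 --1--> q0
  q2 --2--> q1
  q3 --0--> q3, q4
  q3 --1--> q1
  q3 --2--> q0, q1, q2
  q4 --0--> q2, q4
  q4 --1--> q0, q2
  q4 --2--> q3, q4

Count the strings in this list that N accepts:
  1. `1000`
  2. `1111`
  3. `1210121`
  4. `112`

`1000`: accepted
`1111`: accepted
`1210121`: accepted
`112`: accepted

4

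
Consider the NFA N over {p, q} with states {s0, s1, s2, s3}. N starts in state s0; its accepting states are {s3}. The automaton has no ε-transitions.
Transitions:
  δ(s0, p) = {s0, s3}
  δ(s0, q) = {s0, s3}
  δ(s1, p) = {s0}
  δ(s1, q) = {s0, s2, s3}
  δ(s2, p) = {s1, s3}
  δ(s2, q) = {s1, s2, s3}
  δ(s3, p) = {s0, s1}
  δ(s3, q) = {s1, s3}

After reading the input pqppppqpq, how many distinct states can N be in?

4

Start: {s0}
read p: {s0, s3}
read q: {s0, s1, s3}
read p: {s0, s1, s3}
read p: {s0, s1, s3}
read p: {s0, s1, s3}
read p: {s0, s1, s3}
read q: {s0, s1, s2, s3}
read p: {s0, s1, s3}
read q: {s0, s1, s2, s3}
Final reachable set {s0, s1, s2, s3} has 4 states.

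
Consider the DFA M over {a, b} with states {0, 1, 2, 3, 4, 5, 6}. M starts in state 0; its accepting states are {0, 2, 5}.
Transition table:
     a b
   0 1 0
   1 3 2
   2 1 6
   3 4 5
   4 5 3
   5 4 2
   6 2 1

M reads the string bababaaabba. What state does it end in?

4

0 --b--> 0
0 --a--> 1
1 --b--> 2
2 --a--> 1
1 --b--> 2
2 --a--> 1
1 --a--> 3
3 --a--> 4
4 --b--> 3
3 --b--> 5
5 --a--> 4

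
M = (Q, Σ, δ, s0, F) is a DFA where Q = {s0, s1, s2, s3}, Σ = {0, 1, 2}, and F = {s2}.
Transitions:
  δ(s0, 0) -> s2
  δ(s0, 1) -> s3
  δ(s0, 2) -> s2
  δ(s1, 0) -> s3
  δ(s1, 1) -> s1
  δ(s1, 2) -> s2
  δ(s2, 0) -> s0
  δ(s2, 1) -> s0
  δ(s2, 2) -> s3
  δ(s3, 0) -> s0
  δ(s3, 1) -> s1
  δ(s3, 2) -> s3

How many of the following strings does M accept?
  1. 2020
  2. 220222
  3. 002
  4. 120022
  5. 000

2020: rejected
220222: rejected
002: accepted
120022: rejected
000: accepted

2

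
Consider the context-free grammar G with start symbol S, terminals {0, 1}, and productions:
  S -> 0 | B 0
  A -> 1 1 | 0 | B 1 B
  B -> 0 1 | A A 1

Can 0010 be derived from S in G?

S ⇒ B0 ⇒ AA10 ⇒ 0A10 ⇒ 0010

yes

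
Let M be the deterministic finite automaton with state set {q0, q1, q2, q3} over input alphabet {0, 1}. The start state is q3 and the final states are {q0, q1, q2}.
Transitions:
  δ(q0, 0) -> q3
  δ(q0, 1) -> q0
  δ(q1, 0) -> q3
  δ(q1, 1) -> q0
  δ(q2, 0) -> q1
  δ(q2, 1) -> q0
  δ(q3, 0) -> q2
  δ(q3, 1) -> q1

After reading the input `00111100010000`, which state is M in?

q3 --0--> q2
q2 --0--> q1
q1 --1--> q0
q0 --1--> q0
q0 --1--> q0
q0 --1--> q0
q0 --0--> q3
q3 --0--> q2
q2 --0--> q1
q1 --1--> q0
q0 --0--> q3
q3 --0--> q2
q2 --0--> q1
q1 --0--> q3

q3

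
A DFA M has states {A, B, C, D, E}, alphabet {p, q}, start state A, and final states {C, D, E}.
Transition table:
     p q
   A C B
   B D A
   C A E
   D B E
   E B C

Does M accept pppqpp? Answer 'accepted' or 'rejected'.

accepted

A --p--> C
C --p--> A
A --p--> C
C --q--> E
E --p--> B
B --p--> D
End in state D, which is an accepting state.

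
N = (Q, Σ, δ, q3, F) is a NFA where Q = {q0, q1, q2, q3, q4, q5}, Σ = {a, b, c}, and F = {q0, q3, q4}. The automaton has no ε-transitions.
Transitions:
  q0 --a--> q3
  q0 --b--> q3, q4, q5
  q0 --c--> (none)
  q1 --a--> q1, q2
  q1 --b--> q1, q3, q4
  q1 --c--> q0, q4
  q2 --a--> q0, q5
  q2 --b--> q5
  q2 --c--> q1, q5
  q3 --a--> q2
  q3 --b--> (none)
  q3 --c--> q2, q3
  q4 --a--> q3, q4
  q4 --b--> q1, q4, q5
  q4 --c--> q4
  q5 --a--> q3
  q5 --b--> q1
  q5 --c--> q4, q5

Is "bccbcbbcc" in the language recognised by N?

rejected

Start: {q3}
read b: {}
The reachable set is empty and stays empty for the remaining 8 symbols.
Reachable ∩ accepting = {} — empty.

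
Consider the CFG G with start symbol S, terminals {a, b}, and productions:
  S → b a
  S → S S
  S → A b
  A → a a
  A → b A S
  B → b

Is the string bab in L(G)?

no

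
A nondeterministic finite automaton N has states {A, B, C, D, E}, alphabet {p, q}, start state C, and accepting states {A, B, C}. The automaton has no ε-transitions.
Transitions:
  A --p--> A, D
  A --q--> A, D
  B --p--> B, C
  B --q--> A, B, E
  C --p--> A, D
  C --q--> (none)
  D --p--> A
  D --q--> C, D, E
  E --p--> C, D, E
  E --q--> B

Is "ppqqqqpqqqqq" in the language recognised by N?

accepted

Start: {C}
read p: {A, D}
read p: {A, D}
read q: {A, C, D, E}
read q: {A, B, C, D, E}
read q: {A, B, C, D, E}
read q: {A, B, C, D, E}
read p: {A, B, C, D, E}
read q: {A, B, C, D, E}
read q: {A, B, C, D, E}
read q: {A, B, C, D, E}
read q: {A, B, C, D, E}
read q: {A, B, C, D, E}
Reachable ∩ accepting = {A, B, C} — nonempty.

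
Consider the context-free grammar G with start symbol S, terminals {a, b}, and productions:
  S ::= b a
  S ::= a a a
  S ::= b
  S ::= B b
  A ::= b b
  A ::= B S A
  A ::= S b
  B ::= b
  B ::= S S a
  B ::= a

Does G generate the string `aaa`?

S ⇒ aaa

yes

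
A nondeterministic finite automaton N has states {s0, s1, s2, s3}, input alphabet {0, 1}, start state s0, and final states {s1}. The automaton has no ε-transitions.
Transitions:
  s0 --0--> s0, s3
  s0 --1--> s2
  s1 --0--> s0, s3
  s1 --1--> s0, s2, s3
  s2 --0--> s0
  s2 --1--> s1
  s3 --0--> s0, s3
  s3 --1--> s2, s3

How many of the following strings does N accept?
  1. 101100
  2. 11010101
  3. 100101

101100: rejected
11010101: rejected
100101: rejected

0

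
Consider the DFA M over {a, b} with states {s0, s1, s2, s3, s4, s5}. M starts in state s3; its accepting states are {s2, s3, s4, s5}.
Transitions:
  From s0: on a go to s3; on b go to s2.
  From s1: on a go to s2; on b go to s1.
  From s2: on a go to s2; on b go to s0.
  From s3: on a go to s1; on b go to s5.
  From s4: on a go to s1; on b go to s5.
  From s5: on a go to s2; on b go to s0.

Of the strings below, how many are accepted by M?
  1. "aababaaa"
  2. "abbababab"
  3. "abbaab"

1

"aababaaa": accepted
"abbababab": rejected
"abbaab": rejected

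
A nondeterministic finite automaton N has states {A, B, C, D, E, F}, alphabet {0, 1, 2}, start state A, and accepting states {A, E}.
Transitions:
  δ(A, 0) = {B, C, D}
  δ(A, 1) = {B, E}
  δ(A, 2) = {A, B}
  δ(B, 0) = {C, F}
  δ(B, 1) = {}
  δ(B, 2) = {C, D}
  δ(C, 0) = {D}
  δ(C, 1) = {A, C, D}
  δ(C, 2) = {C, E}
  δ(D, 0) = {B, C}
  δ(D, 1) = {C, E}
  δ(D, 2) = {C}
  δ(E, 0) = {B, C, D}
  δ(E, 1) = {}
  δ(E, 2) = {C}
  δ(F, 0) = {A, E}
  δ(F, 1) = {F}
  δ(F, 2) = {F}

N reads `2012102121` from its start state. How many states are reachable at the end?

Start: {A}
read 2: {A, B}
read 0: {B, C, D, F}
read 1: {A, C, D, E, F}
read 2: {A, B, C, E, F}
read 1: {A, B, C, D, E, F}
read 0: {A, B, C, D, E, F}
read 2: {A, B, C, D, E, F}
read 1: {A, B, C, D, E, F}
read 2: {A, B, C, D, E, F}
read 1: {A, B, C, D, E, F}
Final reachable set {A, B, C, D, E, F} has 6 states.

6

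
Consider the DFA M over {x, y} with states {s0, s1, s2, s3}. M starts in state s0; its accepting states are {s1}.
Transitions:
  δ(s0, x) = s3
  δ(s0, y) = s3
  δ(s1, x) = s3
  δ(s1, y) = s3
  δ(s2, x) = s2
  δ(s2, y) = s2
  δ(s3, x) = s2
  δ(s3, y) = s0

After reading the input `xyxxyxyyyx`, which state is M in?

s2

s0 --x--> s3
s3 --y--> s0
s0 --x--> s3
s3 --x--> s2
s2 --y--> s2
s2 --x--> s2
s2 --y--> s2
s2 --y--> s2
s2 --y--> s2
s2 --x--> s2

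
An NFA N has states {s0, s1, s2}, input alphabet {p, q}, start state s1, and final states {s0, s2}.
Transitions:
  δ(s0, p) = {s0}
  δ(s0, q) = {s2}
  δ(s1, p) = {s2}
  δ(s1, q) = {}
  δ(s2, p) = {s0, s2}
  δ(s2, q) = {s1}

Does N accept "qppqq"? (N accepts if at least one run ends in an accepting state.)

Start: {s1}
read q: {}
The reachable set is empty and stays empty for the remaining 4 symbols.
Reachable ∩ accepting = {} — empty.

rejected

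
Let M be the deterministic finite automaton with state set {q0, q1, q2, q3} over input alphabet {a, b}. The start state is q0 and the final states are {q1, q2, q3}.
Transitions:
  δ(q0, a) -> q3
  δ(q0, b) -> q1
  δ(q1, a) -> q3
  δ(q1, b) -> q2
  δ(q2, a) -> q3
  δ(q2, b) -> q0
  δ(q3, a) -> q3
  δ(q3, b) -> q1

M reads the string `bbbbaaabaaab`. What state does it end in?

q0 --b--> q1
q1 --b--> q2
q2 --b--> q0
q0 --b--> q1
q1 --a--> q3
q3 --a--> q3
q3 --a--> q3
q3 --b--> q1
q1 --a--> q3
q3 --a--> q3
q3 --a--> q3
q3 --b--> q1

q1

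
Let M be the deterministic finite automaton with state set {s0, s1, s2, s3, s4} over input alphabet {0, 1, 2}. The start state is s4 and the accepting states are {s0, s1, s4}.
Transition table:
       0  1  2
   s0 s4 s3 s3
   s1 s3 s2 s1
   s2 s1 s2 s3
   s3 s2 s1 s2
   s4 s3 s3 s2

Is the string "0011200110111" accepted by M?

s4 --0--> s3
s3 --0--> s2
s2 --1--> s2
s2 --1--> s2
s2 --2--> s3
s3 --0--> s2
s2 --0--> s1
s1 --1--> s2
s2 --1--> s2
s2 --0--> s1
s1 --1--> s2
s2 --1--> s2
s2 --1--> s2
End in state s2, which is not an accepting state.

rejected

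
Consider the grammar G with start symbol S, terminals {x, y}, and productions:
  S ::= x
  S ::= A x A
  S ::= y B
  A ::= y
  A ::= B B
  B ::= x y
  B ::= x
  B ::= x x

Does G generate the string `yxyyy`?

no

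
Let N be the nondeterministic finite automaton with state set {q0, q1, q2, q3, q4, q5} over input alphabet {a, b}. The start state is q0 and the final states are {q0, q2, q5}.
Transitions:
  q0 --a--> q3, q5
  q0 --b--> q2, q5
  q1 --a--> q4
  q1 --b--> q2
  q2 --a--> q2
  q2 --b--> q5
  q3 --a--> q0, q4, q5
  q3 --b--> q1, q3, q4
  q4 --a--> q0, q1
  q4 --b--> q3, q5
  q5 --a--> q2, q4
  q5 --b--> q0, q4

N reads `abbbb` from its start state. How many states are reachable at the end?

6

Start: {q0}
read a: {q3, q5}
read b: {q0, q1, q3, q4}
read b: {q1, q2, q3, q4, q5}
read b: {q0, q1, q2, q3, q4, q5}
read b: {q0, q1, q2, q3, q4, q5}
Final reachable set {q0, q1, q2, q3, q4, q5} has 6 states.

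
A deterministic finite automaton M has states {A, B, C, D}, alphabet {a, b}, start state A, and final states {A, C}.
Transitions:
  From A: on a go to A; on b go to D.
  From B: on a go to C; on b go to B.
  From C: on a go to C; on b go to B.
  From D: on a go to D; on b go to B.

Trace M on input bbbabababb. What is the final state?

B

A --b--> D
D --b--> B
B --b--> B
B --a--> C
C --b--> B
B --a--> C
C --b--> B
B --a--> C
C --b--> B
B --b--> B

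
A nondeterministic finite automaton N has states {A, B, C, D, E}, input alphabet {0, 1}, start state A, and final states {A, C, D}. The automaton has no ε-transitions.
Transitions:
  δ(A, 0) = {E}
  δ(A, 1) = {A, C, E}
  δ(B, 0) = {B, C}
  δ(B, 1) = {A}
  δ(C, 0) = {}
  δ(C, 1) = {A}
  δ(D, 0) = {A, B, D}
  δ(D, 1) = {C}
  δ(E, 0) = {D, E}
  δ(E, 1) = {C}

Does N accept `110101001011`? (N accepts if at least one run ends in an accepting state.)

Start: {A}
read 1: {A, C, E}
read 1: {A, C, E}
read 0: {D, E}
read 1: {C}
read 0: {}
The reachable set is empty and stays empty for the remaining 7 symbols.
Reachable ∩ accepting = {} — empty.

rejected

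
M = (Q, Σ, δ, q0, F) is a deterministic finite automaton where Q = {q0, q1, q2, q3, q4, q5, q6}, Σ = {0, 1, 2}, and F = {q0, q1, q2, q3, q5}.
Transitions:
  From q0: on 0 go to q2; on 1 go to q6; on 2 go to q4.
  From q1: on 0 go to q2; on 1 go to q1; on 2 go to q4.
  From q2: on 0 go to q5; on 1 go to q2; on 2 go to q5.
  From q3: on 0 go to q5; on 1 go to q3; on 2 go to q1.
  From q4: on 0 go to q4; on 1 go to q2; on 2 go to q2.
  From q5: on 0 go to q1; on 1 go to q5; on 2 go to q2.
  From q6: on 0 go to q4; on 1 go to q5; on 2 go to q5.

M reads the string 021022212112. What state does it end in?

q0 --0--> q2
q2 --2--> q5
q5 --1--> q5
q5 --0--> q1
q1 --2--> q4
q4 --2--> q2
q2 --2--> q5
q5 --1--> q5
q5 --2--> q2
q2 --1--> q2
q2 --1--> q2
q2 --2--> q5

q5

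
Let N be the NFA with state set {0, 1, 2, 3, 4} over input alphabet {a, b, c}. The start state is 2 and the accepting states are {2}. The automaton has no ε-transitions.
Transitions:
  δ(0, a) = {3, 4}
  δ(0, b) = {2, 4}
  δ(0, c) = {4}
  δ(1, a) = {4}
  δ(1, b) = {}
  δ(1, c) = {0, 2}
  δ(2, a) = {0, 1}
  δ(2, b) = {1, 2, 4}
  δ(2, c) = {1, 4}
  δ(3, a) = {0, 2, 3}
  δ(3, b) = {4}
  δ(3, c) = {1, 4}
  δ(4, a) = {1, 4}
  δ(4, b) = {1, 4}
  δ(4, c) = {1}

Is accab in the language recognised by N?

rejected

Start: {2}
read a: {0, 1}
read c: {0, 2, 4}
read c: {1, 4}
read a: {1, 4}
read b: {1, 4}
Reachable ∩ accepting = {} — empty.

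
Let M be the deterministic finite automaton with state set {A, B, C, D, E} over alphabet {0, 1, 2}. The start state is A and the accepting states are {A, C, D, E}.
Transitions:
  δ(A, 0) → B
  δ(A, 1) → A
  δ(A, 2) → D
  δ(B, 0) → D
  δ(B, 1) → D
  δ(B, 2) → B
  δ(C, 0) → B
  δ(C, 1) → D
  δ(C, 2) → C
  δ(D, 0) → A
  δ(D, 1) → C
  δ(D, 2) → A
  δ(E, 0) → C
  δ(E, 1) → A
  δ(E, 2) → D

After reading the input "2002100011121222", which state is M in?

A --2--> D
D --0--> A
A --0--> B
B --2--> B
B --1--> D
D --0--> A
A --0--> B
B --0--> D
D --1--> C
C --1--> D
D --1--> C
C --2--> C
C --1--> D
D --2--> A
A --2--> D
D --2--> A

A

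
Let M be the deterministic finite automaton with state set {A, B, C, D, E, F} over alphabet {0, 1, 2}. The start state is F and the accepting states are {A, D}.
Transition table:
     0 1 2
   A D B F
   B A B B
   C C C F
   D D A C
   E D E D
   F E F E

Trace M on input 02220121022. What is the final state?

F --0--> E
E --2--> D
D --2--> C
C --2--> F
F --0--> E
E --1--> E
E --2--> D
D --1--> A
A --0--> D
D --2--> C
C --2--> F

F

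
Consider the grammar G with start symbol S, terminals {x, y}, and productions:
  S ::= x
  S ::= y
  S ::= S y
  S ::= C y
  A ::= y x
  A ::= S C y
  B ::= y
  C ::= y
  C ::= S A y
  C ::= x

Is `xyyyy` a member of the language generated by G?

yes

S ⇒ Sy ⇒ Syy ⇒ Syyy ⇒ Cyyyy ⇒ xyyyy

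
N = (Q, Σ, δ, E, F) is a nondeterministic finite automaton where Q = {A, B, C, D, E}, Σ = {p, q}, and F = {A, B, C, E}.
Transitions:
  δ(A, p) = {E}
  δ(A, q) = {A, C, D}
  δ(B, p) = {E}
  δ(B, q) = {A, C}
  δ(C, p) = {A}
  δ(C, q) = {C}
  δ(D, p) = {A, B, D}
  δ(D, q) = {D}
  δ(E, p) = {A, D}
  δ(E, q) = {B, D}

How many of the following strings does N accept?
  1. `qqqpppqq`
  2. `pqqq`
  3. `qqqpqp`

3

`qqqpppqq`: accepted
`pqqq`: accepted
`qqqpqp`: accepted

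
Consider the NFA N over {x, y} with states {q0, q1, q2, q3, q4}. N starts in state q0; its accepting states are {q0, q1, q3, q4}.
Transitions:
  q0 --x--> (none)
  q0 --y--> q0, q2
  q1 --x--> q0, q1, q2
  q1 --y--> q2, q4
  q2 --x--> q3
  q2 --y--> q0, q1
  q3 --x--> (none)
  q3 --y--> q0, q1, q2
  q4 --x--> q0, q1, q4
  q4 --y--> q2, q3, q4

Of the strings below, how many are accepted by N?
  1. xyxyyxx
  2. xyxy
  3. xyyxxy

0

xyxyyxx: rejected
xyxy: rejected
xyyxxy: rejected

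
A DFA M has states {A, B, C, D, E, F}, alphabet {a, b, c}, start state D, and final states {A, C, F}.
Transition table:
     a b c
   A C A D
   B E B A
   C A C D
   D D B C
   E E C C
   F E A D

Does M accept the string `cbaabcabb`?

D --c--> C
C --b--> C
C --a--> A
A --a--> C
C --b--> C
C --c--> D
D --a--> D
D --b--> B
B --b--> B
End in state B, which is not an accepting state.

rejected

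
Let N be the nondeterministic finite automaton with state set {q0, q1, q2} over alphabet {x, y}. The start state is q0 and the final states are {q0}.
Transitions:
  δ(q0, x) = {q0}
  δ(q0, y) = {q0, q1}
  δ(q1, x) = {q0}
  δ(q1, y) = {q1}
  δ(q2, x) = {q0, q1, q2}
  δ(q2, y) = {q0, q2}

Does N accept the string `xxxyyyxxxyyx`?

Start: {q0}
read x: {q0}
read x: {q0}
read x: {q0}
read y: {q0, q1}
read y: {q0, q1}
read y: {q0, q1}
read x: {q0}
read x: {q0}
read x: {q0}
read y: {q0, q1}
read y: {q0, q1}
read x: {q0}
Reachable ∩ accepting = {q0} — nonempty.

accepted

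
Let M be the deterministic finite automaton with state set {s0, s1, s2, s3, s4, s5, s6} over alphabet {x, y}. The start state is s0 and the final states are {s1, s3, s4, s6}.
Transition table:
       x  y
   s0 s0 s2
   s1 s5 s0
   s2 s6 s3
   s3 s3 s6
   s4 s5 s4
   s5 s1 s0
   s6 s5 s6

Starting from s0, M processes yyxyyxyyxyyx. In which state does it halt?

s0 --y--> s2
s2 --y--> s3
s3 --x--> s3
s3 --y--> s6
s6 --y--> s6
s6 --x--> s5
s5 --y--> s0
s0 --y--> s2
s2 --x--> s6
s6 --y--> s6
s6 --y--> s6
s6 --x--> s5

s5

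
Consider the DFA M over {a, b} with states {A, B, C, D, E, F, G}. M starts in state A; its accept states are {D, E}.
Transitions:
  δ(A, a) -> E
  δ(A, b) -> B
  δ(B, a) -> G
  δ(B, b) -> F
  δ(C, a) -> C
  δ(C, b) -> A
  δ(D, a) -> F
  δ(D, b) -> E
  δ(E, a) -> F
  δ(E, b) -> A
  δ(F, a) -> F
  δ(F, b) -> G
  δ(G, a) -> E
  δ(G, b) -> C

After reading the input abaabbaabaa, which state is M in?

F

A --a--> E
E --b--> A
A --a--> E
E --a--> F
F --b--> G
G --b--> C
C --a--> C
C --a--> C
C --b--> A
A --a--> E
E --a--> F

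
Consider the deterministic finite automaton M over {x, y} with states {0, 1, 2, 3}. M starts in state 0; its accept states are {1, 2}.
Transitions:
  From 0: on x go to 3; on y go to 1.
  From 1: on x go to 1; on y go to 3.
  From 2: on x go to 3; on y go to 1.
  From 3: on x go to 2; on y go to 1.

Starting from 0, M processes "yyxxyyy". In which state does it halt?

0 --y--> 1
1 --y--> 3
3 --x--> 2
2 --x--> 3
3 --y--> 1
1 --y--> 3
3 --y--> 1

1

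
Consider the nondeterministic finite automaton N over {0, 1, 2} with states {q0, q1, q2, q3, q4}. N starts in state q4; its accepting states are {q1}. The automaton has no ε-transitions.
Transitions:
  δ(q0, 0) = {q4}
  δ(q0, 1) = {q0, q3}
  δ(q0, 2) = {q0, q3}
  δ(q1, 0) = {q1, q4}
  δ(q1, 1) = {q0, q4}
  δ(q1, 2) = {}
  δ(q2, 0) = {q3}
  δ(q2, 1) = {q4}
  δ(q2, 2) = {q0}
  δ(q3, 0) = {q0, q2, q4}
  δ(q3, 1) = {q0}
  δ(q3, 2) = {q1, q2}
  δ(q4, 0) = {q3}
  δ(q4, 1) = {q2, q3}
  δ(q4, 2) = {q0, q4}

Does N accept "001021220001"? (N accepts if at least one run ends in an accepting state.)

rejected

Start: {q4}
read 0: {q3}
read 0: {q0, q2, q4}
read 1: {q0, q2, q3, q4}
read 0: {q0, q2, q3, q4}
read 2: {q0, q1, q2, q3, q4}
read 1: {q0, q2, q3, q4}
read 2: {q0, q1, q2, q3, q4}
read 2: {q0, q1, q2, q3, q4}
read 0: {q0, q1, q2, q3, q4}
read 0: {q0, q1, q2, q3, q4}
read 0: {q0, q1, q2, q3, q4}
read 1: {q0, q2, q3, q4}
Reachable ∩ accepting = {} — empty.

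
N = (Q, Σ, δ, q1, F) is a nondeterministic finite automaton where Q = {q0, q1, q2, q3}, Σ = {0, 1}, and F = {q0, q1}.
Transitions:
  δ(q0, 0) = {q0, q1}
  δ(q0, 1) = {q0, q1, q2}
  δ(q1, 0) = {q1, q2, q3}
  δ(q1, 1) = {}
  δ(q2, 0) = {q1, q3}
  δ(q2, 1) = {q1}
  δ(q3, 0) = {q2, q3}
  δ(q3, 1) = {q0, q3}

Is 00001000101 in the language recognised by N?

Start: {q1}
read 0: {q1, q2, q3}
read 0: {q1, q2, q3}
read 0: {q1, q2, q3}
read 0: {q1, q2, q3}
read 1: {q0, q1, q3}
read 0: {q0, q1, q2, q3}
read 0: {q0, q1, q2, q3}
read 0: {q0, q1, q2, q3}
read 1: {q0, q1, q2, q3}
read 0: {q0, q1, q2, q3}
read 1: {q0, q1, q2, q3}
Reachable ∩ accepting = {q0, q1} — nonempty.

accepted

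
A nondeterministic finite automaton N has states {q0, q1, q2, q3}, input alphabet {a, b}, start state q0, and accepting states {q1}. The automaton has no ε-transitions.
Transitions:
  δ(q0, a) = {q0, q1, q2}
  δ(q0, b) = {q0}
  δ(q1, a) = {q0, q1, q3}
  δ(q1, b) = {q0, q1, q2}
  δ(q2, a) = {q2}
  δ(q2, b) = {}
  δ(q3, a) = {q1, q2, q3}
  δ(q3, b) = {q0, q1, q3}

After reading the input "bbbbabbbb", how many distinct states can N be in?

3

Start: {q0}
read b: {q0}
read b: {q0}
read b: {q0}
read b: {q0}
read a: {q0, q1, q2}
read b: {q0, q1, q2}
read b: {q0, q1, q2}
read b: {q0, q1, q2}
read b: {q0, q1, q2}
Final reachable set {q0, q1, q2} has 3 states.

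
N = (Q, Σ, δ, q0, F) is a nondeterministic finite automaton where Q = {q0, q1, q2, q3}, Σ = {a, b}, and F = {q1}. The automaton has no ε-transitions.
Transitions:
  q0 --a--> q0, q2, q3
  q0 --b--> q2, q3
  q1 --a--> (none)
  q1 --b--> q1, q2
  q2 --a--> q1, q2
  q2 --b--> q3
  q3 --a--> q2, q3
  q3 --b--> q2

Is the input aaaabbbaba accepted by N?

accepted

Start: {q0}
read a: {q0, q2, q3}
read a: {q0, q1, q2, q3}
read a: {q0, q1, q2, q3}
read a: {q0, q1, q2, q3}
read b: {q1, q2, q3}
read b: {q1, q2, q3}
read b: {q1, q2, q3}
read a: {q1, q2, q3}
read b: {q1, q2, q3}
read a: {q1, q2, q3}
Reachable ∩ accepting = {q1} — nonempty.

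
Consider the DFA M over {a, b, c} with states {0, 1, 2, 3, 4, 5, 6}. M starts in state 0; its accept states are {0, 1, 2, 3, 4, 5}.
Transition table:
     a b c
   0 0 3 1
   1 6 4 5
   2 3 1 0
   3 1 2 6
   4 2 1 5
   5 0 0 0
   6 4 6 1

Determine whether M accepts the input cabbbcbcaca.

0 --c--> 1
1 --a--> 6
6 --b--> 6
6 --b--> 6
6 --b--> 6
6 --c--> 1
1 --b--> 4
4 --c--> 5
5 --a--> 0
0 --c--> 1
1 --a--> 6
End in state 6, which is not an accepting state.

rejected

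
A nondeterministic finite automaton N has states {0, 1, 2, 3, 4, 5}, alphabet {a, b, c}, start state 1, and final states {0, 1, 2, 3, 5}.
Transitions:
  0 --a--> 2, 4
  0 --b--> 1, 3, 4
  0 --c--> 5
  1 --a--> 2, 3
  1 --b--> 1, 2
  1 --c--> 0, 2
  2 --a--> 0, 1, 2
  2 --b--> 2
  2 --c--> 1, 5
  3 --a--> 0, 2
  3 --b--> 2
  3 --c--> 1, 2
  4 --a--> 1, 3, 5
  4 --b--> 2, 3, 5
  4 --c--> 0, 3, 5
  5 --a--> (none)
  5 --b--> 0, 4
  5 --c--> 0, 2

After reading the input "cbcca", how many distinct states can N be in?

5

Start: {1}
read c: {0, 2}
read b: {1, 2, 3, 4}
read c: {0, 1, 2, 3, 5}
read c: {0, 1, 2, 5}
read a: {0, 1, 2, 3, 4}
Final reachable set {0, 1, 2, 3, 4} has 5 states.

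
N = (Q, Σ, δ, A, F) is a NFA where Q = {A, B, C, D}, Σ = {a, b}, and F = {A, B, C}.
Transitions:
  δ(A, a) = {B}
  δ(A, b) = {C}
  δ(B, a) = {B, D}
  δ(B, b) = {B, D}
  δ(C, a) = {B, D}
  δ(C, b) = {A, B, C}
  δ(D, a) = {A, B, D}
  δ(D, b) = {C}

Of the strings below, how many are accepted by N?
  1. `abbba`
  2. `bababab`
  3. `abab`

`abbba`: accepted
`bababab`: accepted
`abab`: accepted

3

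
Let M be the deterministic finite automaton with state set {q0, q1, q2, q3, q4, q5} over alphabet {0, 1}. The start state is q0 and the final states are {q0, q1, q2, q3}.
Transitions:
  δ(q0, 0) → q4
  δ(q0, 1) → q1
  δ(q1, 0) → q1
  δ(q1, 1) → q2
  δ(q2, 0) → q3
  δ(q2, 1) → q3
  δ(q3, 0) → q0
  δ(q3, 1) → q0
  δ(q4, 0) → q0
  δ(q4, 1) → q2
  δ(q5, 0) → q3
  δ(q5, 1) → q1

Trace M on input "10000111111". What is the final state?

q0 --1--> q1
q1 --0--> q1
q1 --0--> q1
q1 --0--> q1
q1 --0--> q1
q1 --1--> q2
q2 --1--> q3
q3 --1--> q0
q0 --1--> q1
q1 --1--> q2
q2 --1--> q3

q3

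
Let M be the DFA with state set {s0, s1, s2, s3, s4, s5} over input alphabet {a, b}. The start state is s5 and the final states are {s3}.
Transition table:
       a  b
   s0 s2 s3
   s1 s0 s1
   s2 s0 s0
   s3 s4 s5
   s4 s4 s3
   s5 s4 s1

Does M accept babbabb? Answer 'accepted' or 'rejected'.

rejected

s5 --b--> s1
s1 --a--> s0
s0 --b--> s3
s3 --b--> s5
s5 --a--> s4
s4 --b--> s3
s3 --b--> s5
End in state s5, which is not an accepting state.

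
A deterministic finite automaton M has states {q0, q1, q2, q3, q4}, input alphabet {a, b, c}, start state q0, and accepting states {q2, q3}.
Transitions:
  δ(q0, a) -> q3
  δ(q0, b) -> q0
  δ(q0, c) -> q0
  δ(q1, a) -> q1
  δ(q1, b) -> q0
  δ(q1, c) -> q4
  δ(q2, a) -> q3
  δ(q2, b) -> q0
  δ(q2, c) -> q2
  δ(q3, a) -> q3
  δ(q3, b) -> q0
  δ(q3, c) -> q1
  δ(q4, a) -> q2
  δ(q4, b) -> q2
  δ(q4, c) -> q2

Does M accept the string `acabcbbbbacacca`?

q0 --a--> q3
q3 --c--> q1
q1 --a--> q1
q1 --b--> q0
q0 --c--> q0
q0 --b--> q0
q0 --b--> q0
q0 --b--> q0
q0 --b--> q0
q0 --a--> q3
q3 --c--> q1
q1 --a--> q1
q1 --c--> q4
q4 --c--> q2
q2 --a--> q3
End in state q3, which is an accepting state.

accepted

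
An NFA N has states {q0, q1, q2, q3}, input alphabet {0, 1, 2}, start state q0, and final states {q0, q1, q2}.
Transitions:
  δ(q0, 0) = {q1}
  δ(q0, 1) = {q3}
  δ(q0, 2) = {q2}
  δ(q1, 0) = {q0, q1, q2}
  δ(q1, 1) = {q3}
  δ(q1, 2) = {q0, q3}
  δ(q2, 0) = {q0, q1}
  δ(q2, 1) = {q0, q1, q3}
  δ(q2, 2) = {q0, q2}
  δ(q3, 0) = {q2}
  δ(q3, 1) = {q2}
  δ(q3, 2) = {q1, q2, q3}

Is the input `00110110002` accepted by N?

Start: {q0}
read 0: {q1}
read 0: {q0, q1, q2}
read 1: {q0, q1, q3}
read 1: {q2, q3}
read 0: {q0, q1, q2}
read 1: {q0, q1, q3}
read 1: {q2, q3}
read 0: {q0, q1, q2}
read 0: {q0, q1, q2}
read 0: {q0, q1, q2}
read 2: {q0, q2, q3}
Reachable ∩ accepting = {q0, q2} — nonempty.

accepted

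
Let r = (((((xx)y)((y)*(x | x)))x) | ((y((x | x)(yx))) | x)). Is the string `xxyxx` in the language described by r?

The left alternative ((((xx)y)((y)*(x|x)))x) matches xxyxx.

yes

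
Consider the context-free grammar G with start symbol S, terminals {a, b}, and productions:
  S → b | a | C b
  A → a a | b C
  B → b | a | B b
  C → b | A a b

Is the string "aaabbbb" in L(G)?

no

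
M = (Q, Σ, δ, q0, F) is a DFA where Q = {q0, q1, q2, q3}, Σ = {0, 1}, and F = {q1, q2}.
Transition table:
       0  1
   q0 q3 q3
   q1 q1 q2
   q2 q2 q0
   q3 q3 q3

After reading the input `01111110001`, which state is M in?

q3

q0 --0--> q3
q3 --1--> q3
q3 --1--> q3
q3 --1--> q3
q3 --1--> q3
q3 --1--> q3
q3 --1--> q3
q3 --0--> q3
q3 --0--> q3
q3 --0--> q3
q3 --1--> q3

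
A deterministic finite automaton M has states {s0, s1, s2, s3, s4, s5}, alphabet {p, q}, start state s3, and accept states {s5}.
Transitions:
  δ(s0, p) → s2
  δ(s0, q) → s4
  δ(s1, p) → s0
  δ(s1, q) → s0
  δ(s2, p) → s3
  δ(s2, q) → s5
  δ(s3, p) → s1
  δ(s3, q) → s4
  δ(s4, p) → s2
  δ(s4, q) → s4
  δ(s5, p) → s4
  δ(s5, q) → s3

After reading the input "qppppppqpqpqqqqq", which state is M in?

s3 --q--> s4
s4 --p--> s2
s2 --p--> s3
s3 --p--> s1
s1 --p--> s0
s0 --p--> s2
s2 --p--> s3
s3 --q--> s4
s4 --p--> s2
s2 --q--> s5
s5 --p--> s4
s4 --q--> s4
s4 --q--> s4
s4 --q--> s4
s4 --q--> s4
s4 --q--> s4

s4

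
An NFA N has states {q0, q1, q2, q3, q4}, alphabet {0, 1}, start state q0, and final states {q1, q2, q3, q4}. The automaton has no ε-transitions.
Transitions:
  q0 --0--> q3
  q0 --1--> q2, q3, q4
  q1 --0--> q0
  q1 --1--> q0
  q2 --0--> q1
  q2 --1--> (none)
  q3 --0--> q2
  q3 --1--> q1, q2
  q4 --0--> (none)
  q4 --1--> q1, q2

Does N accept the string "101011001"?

rejected

Start: {q0}
read 1: {q2, q3, q4}
read 0: {q1, q2}
read 1: {q0}
read 0: {q3}
read 1: {q1, q2}
read 1: {q0}
read 0: {q3}
read 0: {q2}
read 1: {}
Reachable ∩ accepting = {} — empty.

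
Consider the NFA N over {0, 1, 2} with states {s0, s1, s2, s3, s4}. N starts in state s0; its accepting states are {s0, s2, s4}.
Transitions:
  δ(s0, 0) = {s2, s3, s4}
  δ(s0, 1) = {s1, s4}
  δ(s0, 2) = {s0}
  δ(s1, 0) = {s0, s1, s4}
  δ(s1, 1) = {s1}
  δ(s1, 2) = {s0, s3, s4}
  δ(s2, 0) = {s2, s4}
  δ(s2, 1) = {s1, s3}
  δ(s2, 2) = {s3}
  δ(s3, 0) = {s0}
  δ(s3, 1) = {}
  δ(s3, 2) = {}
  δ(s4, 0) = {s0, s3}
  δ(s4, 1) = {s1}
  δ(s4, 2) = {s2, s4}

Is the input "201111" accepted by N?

rejected

Start: {s0}
read 2: {s0}
read 0: {s2, s3, s4}
read 1: {s1, s3}
read 1: {s1}
read 1: {s1}
read 1: {s1}
Reachable ∩ accepting = {} — empty.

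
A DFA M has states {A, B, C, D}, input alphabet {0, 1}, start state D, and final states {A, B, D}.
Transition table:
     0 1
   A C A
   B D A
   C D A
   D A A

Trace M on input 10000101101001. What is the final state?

D --1--> A
A --0--> C
C --0--> D
D --0--> A
A --0--> C
C --1--> A
A --0--> C
C --1--> A
A --1--> A
A --0--> C
C --1--> A
A --0--> C
C --0--> D
D --1--> A

A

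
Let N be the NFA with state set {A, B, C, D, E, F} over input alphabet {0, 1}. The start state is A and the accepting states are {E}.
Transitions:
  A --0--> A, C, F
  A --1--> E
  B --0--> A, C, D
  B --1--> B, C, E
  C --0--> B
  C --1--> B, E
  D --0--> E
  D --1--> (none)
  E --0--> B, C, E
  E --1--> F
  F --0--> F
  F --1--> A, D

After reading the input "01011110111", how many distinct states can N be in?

6

Start: {A}
read 0: {A, C, F}
read 1: {A, B, D, E}
read 0: {A, B, C, D, E, F}
read 1: {A, B, C, D, E, F}
read 1: {A, B, C, D, E, F}
read 1: {A, B, C, D, E, F}
read 1: {A, B, C, D, E, F}
read 0: {A, B, C, D, E, F}
read 1: {A, B, C, D, E, F}
read 1: {A, B, C, D, E, F}
read 1: {A, B, C, D, E, F}
Final reachable set {A, B, C, D, E, F} has 6 states.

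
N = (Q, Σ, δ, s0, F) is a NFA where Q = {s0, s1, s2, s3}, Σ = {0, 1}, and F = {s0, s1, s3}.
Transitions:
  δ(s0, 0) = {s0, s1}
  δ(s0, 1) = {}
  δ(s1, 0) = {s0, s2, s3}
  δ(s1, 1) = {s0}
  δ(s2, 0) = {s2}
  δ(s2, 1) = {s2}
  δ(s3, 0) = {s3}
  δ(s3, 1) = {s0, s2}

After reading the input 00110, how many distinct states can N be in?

1

Start: {s0}
read 0: {s0, s1}
read 0: {s0, s1, s2, s3}
read 1: {s0, s2}
read 1: {s2}
read 0: {s2}
Final reachable set {s2} has 1 state.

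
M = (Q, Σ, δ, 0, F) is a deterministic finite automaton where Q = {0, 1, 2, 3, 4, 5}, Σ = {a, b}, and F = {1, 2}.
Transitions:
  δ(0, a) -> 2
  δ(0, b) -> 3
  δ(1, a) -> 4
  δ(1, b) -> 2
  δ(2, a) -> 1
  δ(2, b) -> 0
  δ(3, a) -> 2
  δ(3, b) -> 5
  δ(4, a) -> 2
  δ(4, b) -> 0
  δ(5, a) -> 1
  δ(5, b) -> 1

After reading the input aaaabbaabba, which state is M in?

2

0 --a--> 2
2 --a--> 1
1 --a--> 4
4 --a--> 2
2 --b--> 0
0 --b--> 3
3 --a--> 2
2 --a--> 1
1 --b--> 2
2 --b--> 0
0 --a--> 2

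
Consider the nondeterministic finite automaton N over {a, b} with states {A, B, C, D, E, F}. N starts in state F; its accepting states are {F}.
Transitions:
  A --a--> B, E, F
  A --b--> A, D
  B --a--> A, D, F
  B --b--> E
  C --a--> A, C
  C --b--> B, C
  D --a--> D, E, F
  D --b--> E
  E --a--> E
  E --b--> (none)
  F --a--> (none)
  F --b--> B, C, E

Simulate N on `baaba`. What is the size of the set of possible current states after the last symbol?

Start: {F}
read b: {B, C, E}
read a: {A, C, D, E, F}
read a: {A, B, C, D, E, F}
read b: {A, B, C, D, E}
read a: {A, B, C, D, E, F}
Final reachable set {A, B, C, D, E, F} has 6 states.

6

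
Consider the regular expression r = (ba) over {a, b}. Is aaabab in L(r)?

No split of aaabab into u·v has b matching u and a matching v.

no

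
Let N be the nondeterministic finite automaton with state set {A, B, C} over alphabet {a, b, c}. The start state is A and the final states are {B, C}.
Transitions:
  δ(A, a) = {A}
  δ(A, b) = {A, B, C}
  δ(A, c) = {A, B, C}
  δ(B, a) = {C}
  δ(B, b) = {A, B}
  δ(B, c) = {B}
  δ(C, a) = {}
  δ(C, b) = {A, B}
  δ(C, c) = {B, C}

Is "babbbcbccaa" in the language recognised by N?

Start: {A}
read b: {A, B, C}
read a: {A, C}
read b: {A, B, C}
read b: {A, B, C}
read b: {A, B, C}
read c: {A, B, C}
read b: {A, B, C}
read c: {A, B, C}
read c: {A, B, C}
read a: {A, C}
read a: {A}
Reachable ∩ accepting = {} — empty.

rejected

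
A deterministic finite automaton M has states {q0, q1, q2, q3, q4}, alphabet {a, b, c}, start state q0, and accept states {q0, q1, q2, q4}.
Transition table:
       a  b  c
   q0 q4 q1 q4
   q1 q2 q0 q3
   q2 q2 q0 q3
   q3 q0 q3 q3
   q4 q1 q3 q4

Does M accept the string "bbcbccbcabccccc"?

rejected

q0 --b--> q1
q1 --b--> q0
q0 --c--> q4
q4 --b--> q3
q3 --c--> q3
q3 --c--> q3
q3 --b--> q3
q3 --c--> q3
q3 --a--> q0
q0 --b--> q1
q1 --c--> q3
q3 --c--> q3
q3 --c--> q3
q3 --c--> q3
q3 --c--> q3
End in state q3, which is not an accepting state.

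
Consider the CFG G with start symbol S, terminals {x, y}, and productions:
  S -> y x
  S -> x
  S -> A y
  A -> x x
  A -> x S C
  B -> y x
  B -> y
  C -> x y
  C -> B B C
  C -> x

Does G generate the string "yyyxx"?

no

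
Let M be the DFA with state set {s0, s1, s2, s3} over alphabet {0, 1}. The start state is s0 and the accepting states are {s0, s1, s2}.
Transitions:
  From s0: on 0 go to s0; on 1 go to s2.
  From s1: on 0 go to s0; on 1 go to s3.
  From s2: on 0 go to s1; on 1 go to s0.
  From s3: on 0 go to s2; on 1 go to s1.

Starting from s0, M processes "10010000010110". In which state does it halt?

s0

s0 --1--> s2
s2 --0--> s1
s1 --0--> s0
s0 --1--> s2
s2 --0--> s1
s1 --0--> s0
s0 --0--> s0
s0 --0--> s0
s0 --0--> s0
s0 --1--> s2
s2 --0--> s1
s1 --1--> s3
s3 --1--> s1
s1 --0--> s0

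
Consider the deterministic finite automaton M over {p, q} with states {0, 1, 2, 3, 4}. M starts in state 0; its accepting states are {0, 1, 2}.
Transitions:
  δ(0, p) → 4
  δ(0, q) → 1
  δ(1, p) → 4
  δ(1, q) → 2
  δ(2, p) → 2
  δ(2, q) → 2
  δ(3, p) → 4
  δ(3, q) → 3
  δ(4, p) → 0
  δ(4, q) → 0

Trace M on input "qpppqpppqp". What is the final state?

0 --q--> 1
1 --p--> 4
4 --p--> 0
0 --p--> 4
4 --q--> 0
0 --p--> 4
4 --p--> 0
0 --p--> 4
4 --q--> 0
0 --p--> 4

4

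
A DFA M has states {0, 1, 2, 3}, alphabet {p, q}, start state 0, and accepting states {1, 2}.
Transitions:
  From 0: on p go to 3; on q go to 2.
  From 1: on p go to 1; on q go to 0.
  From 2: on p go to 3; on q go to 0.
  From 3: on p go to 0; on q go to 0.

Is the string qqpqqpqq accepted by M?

accepted

0 --q--> 2
2 --q--> 0
0 --p--> 3
3 --q--> 0
0 --q--> 2
2 --p--> 3
3 --q--> 0
0 --q--> 2
End in state 2, which is an accepting state.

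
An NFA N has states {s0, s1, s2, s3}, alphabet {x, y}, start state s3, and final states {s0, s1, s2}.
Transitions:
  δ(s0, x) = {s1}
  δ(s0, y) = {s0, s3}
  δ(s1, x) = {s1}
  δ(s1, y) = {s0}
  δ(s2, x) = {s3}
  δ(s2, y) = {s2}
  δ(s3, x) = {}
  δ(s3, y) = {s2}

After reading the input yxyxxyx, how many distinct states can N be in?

Start: {s3}
read y: {s2}
read x: {s3}
read y: {s2}
read x: {s3}
read x: {}
The reachable set is empty and stays empty for the remaining 2 symbols.
Final reachable set {} has 0 states.

0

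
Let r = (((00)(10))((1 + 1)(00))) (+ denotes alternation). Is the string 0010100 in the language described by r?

yes

Split as 0010·100: ((00)(10)) matches 0010 and ((1+1)(00)) matches 100.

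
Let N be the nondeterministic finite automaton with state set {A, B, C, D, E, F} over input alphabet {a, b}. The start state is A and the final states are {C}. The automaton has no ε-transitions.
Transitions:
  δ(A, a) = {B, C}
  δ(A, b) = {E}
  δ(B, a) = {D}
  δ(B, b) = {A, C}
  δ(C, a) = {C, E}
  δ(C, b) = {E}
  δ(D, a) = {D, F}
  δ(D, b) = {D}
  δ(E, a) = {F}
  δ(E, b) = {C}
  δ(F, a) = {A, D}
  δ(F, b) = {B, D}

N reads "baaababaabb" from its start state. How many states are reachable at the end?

4

Start: {A}
read b: {E}
read a: {F}
read a: {A, D}
read a: {B, C, D, F}
read b: {A, B, C, D, E}
read a: {B, C, D, E, F}
read b: {A, B, C, D, E}
read a: {B, C, D, E, F}
read a: {A, C, D, E, F}
read b: {B, C, D, E}
read b: {A, C, D, E}
Final reachable set {A, C, D, E} has 4 states.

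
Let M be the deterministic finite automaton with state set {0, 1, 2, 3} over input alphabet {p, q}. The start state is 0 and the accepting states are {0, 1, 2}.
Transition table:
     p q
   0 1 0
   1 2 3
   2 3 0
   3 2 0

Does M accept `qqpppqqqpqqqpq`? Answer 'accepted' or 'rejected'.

rejected

0 --q--> 0
0 --q--> 0
0 --p--> 1
1 --p--> 2
2 --p--> 3
3 --q--> 0
0 --q--> 0
0 --q--> 0
0 --p--> 1
1 --q--> 3
3 --q--> 0
0 --q--> 0
0 --p--> 1
1 --q--> 3
End in state 3, which is not an accepting state.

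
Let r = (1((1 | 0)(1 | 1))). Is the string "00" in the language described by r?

No split of 00 into u·v has 1 matching u and ((1|0)(1|1)) matching v.

no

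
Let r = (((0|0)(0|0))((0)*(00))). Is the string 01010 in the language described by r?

no

No split of 01010 into u·v has ((0|0)(0|0)) matching u and ((0)*(00)) matching v.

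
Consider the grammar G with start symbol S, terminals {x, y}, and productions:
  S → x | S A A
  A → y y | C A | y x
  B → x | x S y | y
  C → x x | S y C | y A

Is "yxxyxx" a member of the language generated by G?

no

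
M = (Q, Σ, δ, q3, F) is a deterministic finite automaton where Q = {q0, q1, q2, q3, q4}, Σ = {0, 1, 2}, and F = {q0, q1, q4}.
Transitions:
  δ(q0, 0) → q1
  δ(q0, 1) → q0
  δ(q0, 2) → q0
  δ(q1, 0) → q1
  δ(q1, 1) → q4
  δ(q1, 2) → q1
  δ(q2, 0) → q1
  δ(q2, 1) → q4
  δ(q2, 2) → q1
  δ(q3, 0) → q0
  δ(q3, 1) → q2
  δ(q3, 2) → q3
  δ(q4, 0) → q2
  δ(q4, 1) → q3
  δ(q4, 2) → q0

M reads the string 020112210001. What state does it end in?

q4

q3 --0--> q0
q0 --2--> q0
q0 --0--> q1
q1 --1--> q4
q4 --1--> q3
q3 --2--> q3
q3 --2--> q3
q3 --1--> q2
q2 --0--> q1
q1 --0--> q1
q1 --0--> q1
q1 --1--> q4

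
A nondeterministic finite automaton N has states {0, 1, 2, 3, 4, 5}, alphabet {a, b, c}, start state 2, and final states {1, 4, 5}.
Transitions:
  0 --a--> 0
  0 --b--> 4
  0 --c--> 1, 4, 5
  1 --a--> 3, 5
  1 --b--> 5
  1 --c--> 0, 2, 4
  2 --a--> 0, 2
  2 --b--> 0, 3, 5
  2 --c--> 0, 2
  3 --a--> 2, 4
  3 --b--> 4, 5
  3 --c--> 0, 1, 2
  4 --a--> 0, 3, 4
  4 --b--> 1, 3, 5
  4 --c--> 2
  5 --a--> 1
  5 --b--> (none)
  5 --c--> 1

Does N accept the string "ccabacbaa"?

Start: {2}
read c: {0, 2}
read c: {0, 1, 2, 4, 5}
read a: {0, 1, 2, 3, 4, 5}
read b: {0, 1, 3, 4, 5}
read a: {0, 1, 2, 3, 4, 5}
read c: {0, 1, 2, 4, 5}
read b: {0, 1, 3, 4, 5}
read a: {0, 1, 2, 3, 4, 5}
read a: {0, 1, 2, 3, 4, 5}
Reachable ∩ accepting = {1, 4, 5} — nonempty.

accepted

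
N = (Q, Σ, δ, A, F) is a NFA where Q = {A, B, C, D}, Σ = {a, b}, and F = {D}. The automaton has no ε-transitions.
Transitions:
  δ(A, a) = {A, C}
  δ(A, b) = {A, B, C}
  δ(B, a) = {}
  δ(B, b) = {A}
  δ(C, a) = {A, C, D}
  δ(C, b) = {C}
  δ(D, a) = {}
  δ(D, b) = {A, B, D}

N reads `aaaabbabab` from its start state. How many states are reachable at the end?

Start: {A}
read a: {A, C}
read a: {A, C, D}
read a: {A, C, D}
read a: {A, C, D}
read b: {A, B, C, D}
read b: {A, B, C, D}
read a: {A, C, D}
read b: {A, B, C, D}
read a: {A, C, D}
read b: {A, B, C, D}
Final reachable set {A, B, C, D} has 4 states.

4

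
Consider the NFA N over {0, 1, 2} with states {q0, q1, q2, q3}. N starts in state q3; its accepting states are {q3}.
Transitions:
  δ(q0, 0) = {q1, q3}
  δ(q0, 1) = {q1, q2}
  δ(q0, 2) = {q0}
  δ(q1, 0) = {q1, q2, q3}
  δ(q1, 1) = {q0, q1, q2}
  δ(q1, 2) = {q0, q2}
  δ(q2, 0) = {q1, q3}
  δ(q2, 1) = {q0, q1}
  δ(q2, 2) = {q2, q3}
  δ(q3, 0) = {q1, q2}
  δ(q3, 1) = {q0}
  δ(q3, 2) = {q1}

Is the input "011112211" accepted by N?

rejected

Start: {q3}
read 0: {q1, q2}
read 1: {q0, q1, q2}
read 1: {q0, q1, q2}
read 1: {q0, q1, q2}
read 1: {q0, q1, q2}
read 2: {q0, q2, q3}
read 2: {q0, q1, q2, q3}
read 1: {q0, q1, q2}
read 1: {q0, q1, q2}
Reachable ∩ accepting = {} — empty.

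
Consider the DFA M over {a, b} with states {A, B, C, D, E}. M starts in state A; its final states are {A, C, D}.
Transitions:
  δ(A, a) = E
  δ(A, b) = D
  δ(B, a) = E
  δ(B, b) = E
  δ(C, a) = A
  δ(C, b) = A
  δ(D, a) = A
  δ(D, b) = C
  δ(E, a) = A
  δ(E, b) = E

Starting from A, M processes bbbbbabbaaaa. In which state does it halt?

E

A --b--> D
D --b--> C
C --b--> A
A --b--> D
D --b--> C
C --a--> A
A --b--> D
D --b--> C
C --a--> A
A --a--> E
E --a--> A
A --a--> E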